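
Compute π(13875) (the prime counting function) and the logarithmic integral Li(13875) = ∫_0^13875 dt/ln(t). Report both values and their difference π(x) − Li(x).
π(13875) = 1638;  Li(13875) ≈ 1659.16;  π(x) − Li(x) ≈ -21.16.

Direct count of primes ≤ 13875 gives π(13875) = 1638. Numerical evaluation of the logarithmic integral gives Li(13875) ≈ 1659.16. The difference π(x) − Li(x) ≈ -21.16 is typically negative for small/moderate x (Li(x) overestimates), though Littlewood's theorem shows this sign changes infinitely often.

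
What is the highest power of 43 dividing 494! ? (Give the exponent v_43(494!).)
v_43(494!) = 11

Legendre's formula: v_p(n!) = Σ_{k ≥ 1} ⌊n / p^k⌋. For p = 43, n = 494, the terms are:
  ⌊494/43^1⌋ = ⌊494/43⌋ = 11
(the next term ⌊494/43^2⌋ = 0, terminating the sum). Summing: v_43(494!) = 11 = 11.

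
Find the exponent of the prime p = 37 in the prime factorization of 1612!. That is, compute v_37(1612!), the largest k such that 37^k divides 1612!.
v_37(1612!) = 44

Legendre's formula: v_p(n!) = Σ_{k ≥ 1} ⌊n / p^k⌋. For p = 37, n = 1612, the terms are:
  ⌊1612/37^1⌋ = ⌊1612/37⌋ = 43
  ⌊1612/37^2⌋ = ⌊1612/1369⌋ = 1
(the next term ⌊1612/37^3⌋ = 0, terminating the sum). Summing: v_37(1612!) = 43 + 1 = 44.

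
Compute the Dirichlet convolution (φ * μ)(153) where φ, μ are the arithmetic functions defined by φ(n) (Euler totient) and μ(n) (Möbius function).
(φ * μ)(153) = 60

Divisors of 153: [1, 3, 9, 17, 51, 153]. For each d | 153:
  d = 1: φ(1) · μ(153/1) = 1 · 0 = 0
  d = 3: φ(3) · μ(153/3) = 2 · 1 = 2
  d = 9: φ(9) · μ(153/9) = 6 · -1 = -6
  d = 17: φ(17) · μ(153/17) = 16 · 0 = 0
  d = 51: φ(51) · μ(153/51) = 32 · -1 = -32
  d = 153: φ(153) · μ(153/153) = 96 · 1 = 96
Summing: (φ * μ)(153) = 0 + 2 + -6 + 0 + -32 + 96 = 60.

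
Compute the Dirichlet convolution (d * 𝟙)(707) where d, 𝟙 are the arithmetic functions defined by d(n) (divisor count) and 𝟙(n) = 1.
(d * 𝟙)(707) = 9

Divisors of 707: [1, 7, 101, 707]. For each d | 707:
  d = 1: d(1) · 𝟙(707/1) = 1 · 1 = 1
  d = 7: d(7) · 𝟙(707/7) = 2 · 1 = 2
  d = 101: d(101) · 𝟙(707/101) = 2 · 1 = 2
  d = 707: d(707) · 𝟙(707/707) = 4 · 1 = 4
Summing: (d * 𝟙)(707) = 1 + 2 + 2 + 4 = 9.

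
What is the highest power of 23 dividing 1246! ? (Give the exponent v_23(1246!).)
v_23(1246!) = 56

Legendre's formula: v_p(n!) = Σ_{k ≥ 1} ⌊n / p^k⌋. For p = 23, n = 1246, the terms are:
  ⌊1246/23^1⌋ = ⌊1246/23⌋ = 54
  ⌊1246/23^2⌋ = ⌊1246/529⌋ = 2
(the next term ⌊1246/23^3⌋ = 0, terminating the sum). Summing: v_23(1246!) = 54 + 2 = 56.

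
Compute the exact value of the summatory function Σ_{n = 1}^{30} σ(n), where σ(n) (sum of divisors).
Σ_{n ≤ 30} σ(n) = 762

Compute σ(n) for each 1 ≤ n ≤ 30: σ(1) = 1, σ(2) = 3, σ(3) = 4, σ(4) = 7, σ(5) = 6, σ(6) = 12, σ(7) = 8, σ(8) = 15, σ(9) = 13, σ(10) = 18, σ(11) = 12, σ(12) = 28, σ(13) = 14, σ(14) = 24, σ(15) = 24, σ(16) = 31, σ(17) = 18, σ(18) = 39, σ(19) = 20, σ(20) = 42, σ(21) = 32, σ(22) = 36, σ(23) = 24, σ(24) = 60, σ(25) = 31, σ(26) = 42, σ(27) = 40, σ(28) = 56, σ(29) = 30, σ(30) = 72. Summing all 30 values: 762. (Average order: Σ_{n ≤ x} σ(n) ~ (π²/12) x². For x = 30, (π²/12)·30² ≈ 740.22.)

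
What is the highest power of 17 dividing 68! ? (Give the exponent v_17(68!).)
v_17(68!) = 4

Legendre's formula: v_p(n!) = Σ_{k ≥ 1} ⌊n / p^k⌋. For p = 17, n = 68, the terms are:
  ⌊68/17^1⌋ = ⌊68/17⌋ = 4
(the next term ⌊68/17^2⌋ = 0, terminating the sum). Summing: v_17(68!) = 4 = 4.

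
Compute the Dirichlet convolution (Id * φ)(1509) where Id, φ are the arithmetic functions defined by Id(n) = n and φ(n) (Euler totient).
(Id * φ)(1509) = 5025

Divisors of 1509: [1, 3, 503, 1509]. For each d | 1509:
  d = 1: Id(1) · φ(1509/1) = 1 · 1004 = 1004
  d = 3: Id(3) · φ(1509/3) = 3 · 502 = 1506
  d = 503: Id(503) · φ(1509/503) = 503 · 2 = 1006
  d = 1509: Id(1509) · φ(1509/1509) = 1509 · 1 = 1509
Summing: (Id * φ)(1509) = 1004 + 1506 + 1006 + 1509 = 5025.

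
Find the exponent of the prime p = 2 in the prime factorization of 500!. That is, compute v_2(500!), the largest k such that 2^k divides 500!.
v_2(500!) = 494

Legendre's formula: v_p(n!) = Σ_{k ≥ 1} ⌊n / p^k⌋. For p = 2, n = 500, the terms are:
  ⌊500/2^1⌋ = ⌊500/2⌋ = 250
  ⌊500/2^2⌋ = ⌊500/4⌋ = 125
  ⌊500/2^3⌋ = ⌊500/8⌋ = 62
  ⌊500/2^4⌋ = ⌊500/16⌋ = 31
  ⌊500/2^5⌋ = ⌊500/32⌋ = 15
  ⌊500/2^6⌋ = ⌊500/64⌋ = 7
  ⌊500/2^7⌋ = ⌊500/128⌋ = 3
  ⌊500/2^8⌋ = ⌊500/256⌋ = 1
(the next term ⌊500/2^9⌋ = 0, terminating the sum). Summing: v_2(500!) = 250 + 125 + 62 + 31 + 15 + 7 + 3 + 1 = 494.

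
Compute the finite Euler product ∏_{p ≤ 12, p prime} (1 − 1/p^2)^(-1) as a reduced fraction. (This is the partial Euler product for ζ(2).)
∏ = 29645/18432

The primes p ≤ 12 are [2, 3, 5, 7, 11]. For each prime, (1 − 1/p^2)^(-1) = p^2 / (p^2 − 1). The product is (1 − 1/2^2)^(-1), (1 − 1/3^2)^(-1), (1 − 1/5^2)^(-1), (1 − 1/7^2)^(-1), (1 − 1/11^2)^(-1) = ∏ p^2 / (p^2 − 1) = 29645/18432.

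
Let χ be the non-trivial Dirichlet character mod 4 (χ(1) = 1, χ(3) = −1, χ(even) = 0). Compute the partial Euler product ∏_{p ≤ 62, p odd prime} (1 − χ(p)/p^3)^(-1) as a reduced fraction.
∏ = 126115667482028600084463789626710364805572778792731/130156894276470431285217911893722225289762827141120

The odd primes p ≤ 62 are [3, 5, 7, 11, 13, 17, 19, 23, 29, 31, 37, 41, 43, 47, 53, 59, 61]. For each, χ(p) = 1 if p ≡ 1 mod 4, χ(p) = −1 if p ≡ 3 mod 4. Taking (1 − χ(p)/p^3)^(-1) = p^3/(p^3 − χ(p)): (1 − (-1)/3^3)^(-1) · (1 − (1)/5^3)^(-1) · (1 − (-1)/7^3)^(-1) · (1 − (-1)/11^3)^(-1) · (1 − (1)/13^3)^(-1) · (1 − (1)/17^3)^(-1) · (1 − (-1)/19^3)^(-1) · (1 − (-1)/23^3)^(-1) · (1 − (1)/29^3)^(-1) · (1 − (-1)/31^3)^(-1) · (1 − (1)/37^3)^(-1) · (1 − (1)/41^3)^(-1) · (1 − (-1)/43^3)^(-1) · (1 − (-1)/47^3)^(-1) · (1 − (1)/53^3)^(-1) · (1 − (-1)/59^3)^(-1) · (1 − (1)/61^3)^(-1) = 126115667482028600084463789626710364805572778792731/130156894276470431285217911893722225289762827141120.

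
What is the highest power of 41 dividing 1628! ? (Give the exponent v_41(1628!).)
v_41(1628!) = 39

Legendre's formula: v_p(n!) = Σ_{k ≥ 1} ⌊n / p^k⌋. For p = 41, n = 1628, the terms are:
  ⌊1628/41^1⌋ = ⌊1628/41⌋ = 39
(the next term ⌊1628/41^2⌋ = 0, terminating the sum). Summing: v_41(1628!) = 39 = 39.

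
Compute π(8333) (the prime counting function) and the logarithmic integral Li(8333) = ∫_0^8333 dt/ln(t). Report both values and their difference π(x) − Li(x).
π(8333) = 1045;  Li(8333) ≈ 1063.38;  π(x) − Li(x) ≈ -18.38.

Direct count of primes ≤ 8333 gives π(8333) = 1045. Numerical evaluation of the logarithmic integral gives Li(8333) ≈ 1063.38. The difference π(x) − Li(x) ≈ -18.38 is typically negative for small/moderate x (Li(x) overestimates), though Littlewood's theorem shows this sign changes infinitely often.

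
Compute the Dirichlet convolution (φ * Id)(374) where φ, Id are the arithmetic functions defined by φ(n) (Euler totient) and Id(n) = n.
(φ * Id)(374) = 2079

Divisors of 374: [1, 2, 11, 17, 22, 34, 187, 374]. For each d | 374:
  d = 1: φ(1) · Id(374/1) = 1 · 374 = 374
  d = 2: φ(2) · Id(374/2) = 1 · 187 = 187
  d = 11: φ(11) · Id(374/11) = 10 · 34 = 340
  d = 17: φ(17) · Id(374/17) = 16 · 22 = 352
  d = 22: φ(22) · Id(374/22) = 10 · 17 = 170
  d = 34: φ(34) · Id(374/34) = 16 · 11 = 176
  d = 187: φ(187) · Id(374/187) = 160 · 2 = 320
  d = 374: φ(374) · Id(374/374) = 160 · 1 = 160
Summing: (φ * Id)(374) = 374 + 187 + 340 + 352 + 170 + 176 + 320 + 160 = 2079.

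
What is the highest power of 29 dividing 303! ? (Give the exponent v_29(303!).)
v_29(303!) = 10

Legendre's formula: v_p(n!) = Σ_{k ≥ 1} ⌊n / p^k⌋. For p = 29, n = 303, the terms are:
  ⌊303/29^1⌋ = ⌊303/29⌋ = 10
(the next term ⌊303/29^2⌋ = 0, terminating the sum). Summing: v_29(303!) = 10 = 10.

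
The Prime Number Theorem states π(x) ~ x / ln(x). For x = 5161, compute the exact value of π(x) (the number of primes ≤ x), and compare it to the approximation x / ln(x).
π(5161) = 687;  x/ln(x) ≈ 603.70;  relative error ≈ 12.12%.

Directly count primes up to 5161: π(5161) = 687. The PNT approximation gives 5161/ln(5161) ≈ 5161/8.54889 ≈ 603.70. Relative error (π(x) − x/ln(x)) / π(x) ≈ 12.12%; the approximation is known to undercount slightly (Li(x) is a better estimate).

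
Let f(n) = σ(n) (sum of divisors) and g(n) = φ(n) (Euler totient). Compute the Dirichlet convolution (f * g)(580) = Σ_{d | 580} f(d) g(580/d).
(σ * φ)(580) = 6960

Divisors of 580: [1, 2, 4, 5, 10, 20, 29, 58, 116, 145, 290, 580]. For each d | 580:
  d = 1: σ(1) · φ(580/1) = 1 · 224 = 224
  d = 2: σ(2) · φ(580/2) = 3 · 112 = 336
  d = 4: σ(4) · φ(580/4) = 7 · 112 = 784
  d = 5: σ(5) · φ(580/5) = 6 · 56 = 336
  d = 10: σ(10) · φ(580/10) = 18 · 28 = 504
  d = 20: σ(20) · φ(580/20) = 42 · 28 = 1176
  d = 29: σ(29) · φ(580/29) = 30 · 8 = 240
  d = 58: σ(58) · φ(580/58) = 90 · 4 = 360
  d = 116: σ(116) · φ(580/116) = 210 · 4 = 840
  d = 145: σ(145) · φ(580/145) = 180 · 2 = 360
  d = 290: σ(290) · φ(580/290) = 540 · 1 = 540
  d = 580: σ(580) · φ(580/580) = 1260 · 1 = 1260
Summing: (σ * φ)(580) = 224 + 336 + 784 + 336 + 504 + 1176 + 240 + 360 + 840 + 360 + 540 + 1260 = 6960.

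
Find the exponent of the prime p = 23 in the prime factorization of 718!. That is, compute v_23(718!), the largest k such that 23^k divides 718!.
v_23(718!) = 32

Legendre's formula: v_p(n!) = Σ_{k ≥ 1} ⌊n / p^k⌋. For p = 23, n = 718, the terms are:
  ⌊718/23^1⌋ = ⌊718/23⌋ = 31
  ⌊718/23^2⌋ = ⌊718/529⌋ = 1
(the next term ⌊718/23^3⌋ = 0, terminating the sum). Summing: v_23(718!) = 31 + 1 = 32.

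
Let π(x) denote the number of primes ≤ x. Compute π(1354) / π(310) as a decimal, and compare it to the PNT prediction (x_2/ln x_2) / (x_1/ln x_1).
π(1354)/π(310) = 217/63 ≈ 3.4444;  PNT prediction ≈ 3.4748.

π(310) = 63 and π(1354) = 217, so π(1354)/π(310) ≈ 3.4444. The PNT-predicted ratio is (1354/ln(1354)) / (310/ln(310)) ≈ 3.4748. The two agree to within a few percent, as expected.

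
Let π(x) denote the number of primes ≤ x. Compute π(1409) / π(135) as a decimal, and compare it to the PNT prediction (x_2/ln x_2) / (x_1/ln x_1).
π(1409)/π(135) = 223/32 ≈ 6.9688;  PNT prediction ≈ 7.0610.

π(135) = 32 and π(1409) = 223, so π(1409)/π(135) ≈ 6.9688. The PNT-predicted ratio is (1409/ln(1409)) / (135/ln(135)) ≈ 7.0610. The two agree to within a few percent, as expected.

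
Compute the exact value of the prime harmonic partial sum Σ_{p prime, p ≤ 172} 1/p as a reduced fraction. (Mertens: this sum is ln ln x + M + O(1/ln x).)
Σ 1/p = 1840793455149223796977553240989608507934961889604586193282330007699/962947420735983927056946215901134429196419130606213075415963491270

π(172) = 39, so the primes ≤ 172 are [2, 3, 5, 7, 11, 13, 17, 19, 23, 29, 31, 37, 41, 43, 47, 53, 59, 61, 67, 71, 73, 79, 83, 89, 97, 101, 103, 107, 109, 113, 127, 131, 137, 139, 149, 151, 157, 163, 167]. Summing 1/p over these primes: 1840793455149223796977553240989608507934961889604586193282330007699/962947420735983927056946215901134429196419130606213075415963491270 ≈ 1.9116. Mertens estimate ln ln(172) + 0.2615 ≈ 1.9000.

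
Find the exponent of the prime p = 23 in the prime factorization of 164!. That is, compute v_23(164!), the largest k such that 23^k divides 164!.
v_23(164!) = 7

Legendre's formula: v_p(n!) = Σ_{k ≥ 1} ⌊n / p^k⌋. For p = 23, n = 164, the terms are:
  ⌊164/23^1⌋ = ⌊164/23⌋ = 7
(the next term ⌊164/23^2⌋ = 0, terminating the sum). Summing: v_23(164!) = 7 = 7.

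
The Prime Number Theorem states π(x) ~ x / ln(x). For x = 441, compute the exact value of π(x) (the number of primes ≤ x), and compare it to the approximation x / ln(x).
π(441) = 85;  x/ln(x) ≈ 72.43;  relative error ≈ 14.79%.

Directly count primes up to 441: π(441) = 85. The PNT approximation gives 441/ln(441) ≈ 441/6.08904 ≈ 72.43. Relative error (π(x) − x/ln(x)) / π(x) ≈ 14.79%; the approximation is known to undercount slightly (Li(x) is a better estimate).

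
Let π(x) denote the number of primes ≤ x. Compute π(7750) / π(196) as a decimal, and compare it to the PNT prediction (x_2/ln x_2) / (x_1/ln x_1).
π(7750)/π(196) = 982/44 ≈ 22.3182;  PNT prediction ≈ 23.3044.

π(196) = 44 and π(7750) = 982, so π(7750)/π(196) ≈ 22.3182. The PNT-predicted ratio is (7750/ln(7750)) / (196/ln(196)) ≈ 23.3044. The two agree to within a few percent, as expected.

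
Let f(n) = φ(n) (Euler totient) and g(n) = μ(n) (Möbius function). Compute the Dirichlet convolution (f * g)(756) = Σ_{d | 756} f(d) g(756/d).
(φ * μ)(756) = 60

Divisors of 756: [1, 2, 3, 4, 6, 7, 9, 12, 14, 18, 21, 27, 28, 36, 42, 54, 63, 84, 108, 126, 189, 252, 378, 756]. For each d | 756:
  d = 1: φ(1) · μ(756/1) = 1 · 0 = 0
  d = 2: φ(2) · μ(756/2) = 1 · 0 = 0
  d = 3: φ(3) · μ(756/3) = 2 · 0 = 0
  d = 4: φ(4) · μ(756/4) = 2 · 0 = 0
  d = 6: φ(6) · μ(756/6) = 2 · 0 = 0
  d = 7: φ(7) · μ(756/7) = 6 · 0 = 0
  d = 9: φ(9) · μ(756/9) = 6 · 0 = 0
  d = 12: φ(12) · μ(756/12) = 4 · 0 = 0
  d = 14: φ(14) · μ(756/14) = 6 · 0 = 0
  d = 18: φ(18) · μ(756/18) = 6 · -1 = -6
  d = 21: φ(21) · μ(756/21) = 12 · 0 = 0
  d = 27: φ(27) · μ(756/27) = 18 · 0 = 0
  d = 28: φ(28) · μ(756/28) = 12 · 0 = 0
  d = 36: φ(36) · μ(756/36) = 12 · 1 = 12
  d = 42: φ(42) · μ(756/42) = 12 · 0 = 0
  d = 54: φ(54) · μ(756/54) = 18 · 1 = 18
  d = 63: φ(63) · μ(756/63) = 36 · 0 = 0
  d = 84: φ(84) · μ(756/84) = 24 · 0 = 0
  d = 108: φ(108) · μ(756/108) = 36 · -1 = -36
  d = 126: φ(126) · μ(756/126) = 36 · 1 = 36
  d = 189: φ(189) · μ(756/189) = 108 · 0 = 0
  d = 252: φ(252) · μ(756/252) = 72 · -1 = -72
  d = 378: φ(378) · μ(756/378) = 108 · -1 = -108
  d = 756: φ(756) · μ(756/756) = 216 · 1 = 216
Summing: (φ * μ)(756) = 0 + 0 + 0 + 0 + 0 + 0 + 0 + 0 + 0 + -6 + 0 + 0 + 0 + 12 + 0 + 18 + 0 + 0 + -36 + 36 + 0 + -72 + -108 + 216 = 60.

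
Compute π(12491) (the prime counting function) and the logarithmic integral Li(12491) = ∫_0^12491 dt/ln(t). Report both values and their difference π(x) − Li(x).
π(12491) = 1491;  Li(12491) ≈ 1513.26;  π(x) − Li(x) ≈ -22.26.

Direct count of primes ≤ 12491 gives π(12491) = 1491. Numerical evaluation of the logarithmic integral gives Li(12491) ≈ 1513.26. The difference π(x) − Li(x) ≈ -22.26 is typically negative for small/moderate x (Li(x) overestimates), though Littlewood's theorem shows this sign changes infinitely often.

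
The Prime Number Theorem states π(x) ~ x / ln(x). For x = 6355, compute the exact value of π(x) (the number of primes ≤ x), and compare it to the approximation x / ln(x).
π(6355) = 827;  x/ln(x) ≈ 725.71;  relative error ≈ 12.25%.

Directly count primes up to 6355: π(6355) = 827. The PNT approximation gives 6355/ln(6355) ≈ 6355/8.75700 ≈ 725.71. Relative error (π(x) − x/ln(x)) / π(x) ≈ 12.25%; the approximation is known to undercount slightly (Li(x) is a better estimate).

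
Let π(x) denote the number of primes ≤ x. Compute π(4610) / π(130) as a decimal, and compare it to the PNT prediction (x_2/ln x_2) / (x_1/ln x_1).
π(4610)/π(130) = 623/31 ≈ 20.0968;  PNT prediction ≈ 20.4612.

π(130) = 31 and π(4610) = 623, so π(4610)/π(130) ≈ 20.0968. The PNT-predicted ratio is (4610/ln(4610)) / (130/ln(130)) ≈ 20.4612. The two agree to within a few percent, as expected.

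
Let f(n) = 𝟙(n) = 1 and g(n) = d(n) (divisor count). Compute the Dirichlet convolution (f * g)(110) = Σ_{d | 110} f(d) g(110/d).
(𝟙 * d)(110) = 27

Divisors of 110: [1, 2, 5, 10, 11, 22, 55, 110]. For each d | 110:
  d = 1: 𝟙(1) · d(110/1) = 1 · 8 = 8
  d = 2: 𝟙(2) · d(110/2) = 1 · 4 = 4
  d = 5: 𝟙(5) · d(110/5) = 1 · 4 = 4
  d = 10: 𝟙(10) · d(110/10) = 1 · 2 = 2
  d = 11: 𝟙(11) · d(110/11) = 1 · 4 = 4
  d = 22: 𝟙(22) · d(110/22) = 1 · 2 = 2
  d = 55: 𝟙(55) · d(110/55) = 1 · 2 = 2
  d = 110: 𝟙(110) · d(110/110) = 1 · 1 = 1
Summing: (𝟙 * d)(110) = 8 + 4 + 4 + 2 + 4 + 2 + 2 + 1 = 27.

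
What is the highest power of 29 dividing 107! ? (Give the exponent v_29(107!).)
v_29(107!) = 3

Legendre's formula: v_p(n!) = Σ_{k ≥ 1} ⌊n / p^k⌋. For p = 29, n = 107, the terms are:
  ⌊107/29^1⌋ = ⌊107/29⌋ = 3
(the next term ⌊107/29^2⌋ = 0, terminating the sum). Summing: v_29(107!) = 3 = 3.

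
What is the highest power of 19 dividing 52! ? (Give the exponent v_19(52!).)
v_19(52!) = 2

Legendre's formula: v_p(n!) = Σ_{k ≥ 1} ⌊n / p^k⌋. For p = 19, n = 52, the terms are:
  ⌊52/19^1⌋ = ⌊52/19⌋ = 2
(the next term ⌊52/19^2⌋ = 0, terminating the sum). Summing: v_19(52!) = 2 = 2.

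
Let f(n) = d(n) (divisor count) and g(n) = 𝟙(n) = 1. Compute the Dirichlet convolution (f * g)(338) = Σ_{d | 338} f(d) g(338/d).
(d * 𝟙)(338) = 18

Divisors of 338: [1, 2, 13, 26, 169, 338]. For each d | 338:
  d = 1: d(1) · 𝟙(338/1) = 1 · 1 = 1
  d = 2: d(2) · 𝟙(338/2) = 2 · 1 = 2
  d = 13: d(13) · 𝟙(338/13) = 2 · 1 = 2
  d = 26: d(26) · 𝟙(338/26) = 4 · 1 = 4
  d = 169: d(169) · 𝟙(338/169) = 3 · 1 = 3
  d = 338: d(338) · 𝟙(338/338) = 6 · 1 = 6
Summing: (d * 𝟙)(338) = 1 + 2 + 2 + 4 + 3 + 6 = 18.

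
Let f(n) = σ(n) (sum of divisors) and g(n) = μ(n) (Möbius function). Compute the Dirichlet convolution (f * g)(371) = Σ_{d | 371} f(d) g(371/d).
(σ * μ)(371) = 371

Divisors of 371: [1, 7, 53, 371]. For each d | 371:
  d = 1: σ(1) · μ(371/1) = 1 · 1 = 1
  d = 7: σ(7) · μ(371/7) = 8 · -1 = -8
  d = 53: σ(53) · μ(371/53) = 54 · -1 = -54
  d = 371: σ(371) · μ(371/371) = 432 · 1 = 432
Summing: (σ * μ)(371) = 1 + -8 + -54 + 432 = 371.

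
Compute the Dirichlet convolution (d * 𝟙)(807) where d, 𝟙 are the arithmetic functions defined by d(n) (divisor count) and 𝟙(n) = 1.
(d * 𝟙)(807) = 9

Divisors of 807: [1, 3, 269, 807]. For each d | 807:
  d = 1: d(1) · 𝟙(807/1) = 1 · 1 = 1
  d = 3: d(3) · 𝟙(807/3) = 2 · 1 = 2
  d = 269: d(269) · 𝟙(807/269) = 2 · 1 = 2
  d = 807: d(807) · 𝟙(807/807) = 4 · 1 = 4
Summing: (d * 𝟙)(807) = 1 + 2 + 2 + 4 = 9.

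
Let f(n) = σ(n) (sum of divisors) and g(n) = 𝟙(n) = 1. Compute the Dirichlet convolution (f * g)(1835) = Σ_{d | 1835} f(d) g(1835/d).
(σ * 𝟙)(1835) = 2583

Divisors of 1835: [1, 5, 367, 1835]. For each d | 1835:
  d = 1: σ(1) · 𝟙(1835/1) = 1 · 1 = 1
  d = 5: σ(5) · 𝟙(1835/5) = 6 · 1 = 6
  d = 367: σ(367) · 𝟙(1835/367) = 368 · 1 = 368
  d = 1835: σ(1835) · 𝟙(1835/1835) = 2208 · 1 = 2208
Summing: (σ * 𝟙)(1835) = 1 + 6 + 368 + 2208 = 2583.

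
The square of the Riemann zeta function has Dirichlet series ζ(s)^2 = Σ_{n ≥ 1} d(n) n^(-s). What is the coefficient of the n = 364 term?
d(364) = 12

ζ(s)^2 = (Σ 1/m^s)(Σ 1/k^s). The coefficient of 1/n^s in the product is the number of ordered pairs (m, k) with mk = n, which equals d(n). For n = 364, divisors are [1, 2, 4, 7, 13, 14, 26, 28, 52, 91, 182, 364], so d(364) = 12.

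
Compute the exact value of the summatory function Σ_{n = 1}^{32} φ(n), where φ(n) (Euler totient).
Σ_{n ≤ 32} φ(n) = 324

Compute φ(n) for each 1 ≤ n ≤ 32: φ(1) = 1, φ(2) = 1, φ(3) = 2, φ(4) = 2, φ(5) = 4, φ(6) = 2, φ(7) = 6, φ(8) = 4, φ(9) = 6, φ(10) = 4, φ(11) = 10, φ(12) = 4, φ(13) = 12, φ(14) = 6, φ(15) = 8, φ(16) = 8, φ(17) = 16, φ(18) = 6, φ(19) = 18, φ(20) = 8, φ(21) = 12, φ(22) = 10, φ(23) = 22, φ(24) = 8, φ(25) = 20, φ(26) = 12, φ(27) = 18, φ(28) = 12, φ(29) = 28, φ(30) = 8, φ(31) = 30, φ(32) = 16. Summing all 32 values: 324. (Average order: Σ_{n ≤ x} φ(n) ~ (3/π²) x². For x = 32, (3/π²)·32² ≈ 311.26.)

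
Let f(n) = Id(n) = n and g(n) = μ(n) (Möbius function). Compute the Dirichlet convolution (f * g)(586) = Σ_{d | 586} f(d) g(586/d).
(Id * μ)(586) = 292

Divisors of 586: [1, 2, 293, 586]. For each d | 586:
  d = 1: Id(1) · μ(586/1) = 1 · 1 = 1
  d = 2: Id(2) · μ(586/2) = 2 · -1 = -2
  d = 293: Id(293) · μ(586/293) = 293 · -1 = -293
  d = 586: Id(586) · μ(586/586) = 586 · 1 = 586
Summing: (Id * μ)(586) = 1 + -2 + -293 + 586 = 292.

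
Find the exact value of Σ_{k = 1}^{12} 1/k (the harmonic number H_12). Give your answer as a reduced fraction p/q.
H_12 = 86021/27720

Direct summation: H_12 = 1 + 1/2 + ... + 1/12. The least common denominator is lcm(1, ..., 12) = 27720; over this denominator the numerator is 27720 + 13860 + 9240 + 6930 + 5544 + 4620 + 3960 + 3465 + 3080 + 2772 + 2520 + 2310 = 86021, so H_12 = 86021/27720 (already in lowest terms) ≈ 3.10321. (The PNT-adjacent estimate ln(12) + γ ≈ 3.06212 matches within O(1/n).)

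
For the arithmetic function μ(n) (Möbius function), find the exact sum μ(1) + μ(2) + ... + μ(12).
Σ_{n ≤ 12} μ(n) = -2

Compute μ(n) for each 1 ≤ n ≤ 12: μ(1) = 1, μ(2) = -1, μ(3) = -1, μ(4) = 0, μ(5) = -1, μ(6) = 1, μ(7) = -1, μ(8) = 0, μ(9) = 0, μ(10) = 1, μ(11) = -1, μ(12) = 0. Summing all 12 values: -2. (Mertens function M(x) = Σ_{n ≤ x} μ(n); on average M(x) should be small (PNT ⟺ M(x) = o(x)).)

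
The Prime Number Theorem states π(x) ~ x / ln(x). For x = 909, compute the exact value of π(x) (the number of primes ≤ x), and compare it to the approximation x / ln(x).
π(909) = 155;  x/ln(x) ≈ 133.43;  relative error ≈ 13.91%.

Directly count primes up to 909: π(909) = 155. The PNT approximation gives 909/ln(909) ≈ 909/6.81235 ≈ 133.43. Relative error (π(x) − x/ln(x)) / π(x) ≈ 13.91%; the approximation is known to undercount slightly (Li(x) is a better estimate).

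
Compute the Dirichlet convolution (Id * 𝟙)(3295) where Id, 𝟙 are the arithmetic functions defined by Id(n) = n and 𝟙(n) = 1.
(Id * 𝟙)(3295) = 3960

Divisors of 3295: [1, 5, 659, 3295]. For each d | 3295:
  d = 1: Id(1) · 𝟙(3295/1) = 1 · 1 = 1
  d = 5: Id(5) · 𝟙(3295/5) = 5 · 1 = 5
  d = 659: Id(659) · 𝟙(3295/659) = 659 · 1 = 659
  d = 3295: Id(3295) · 𝟙(3295/3295) = 3295 · 1 = 3295
Summing: (Id * 𝟙)(3295) = 1 + 5 + 659 + 3295 = 3960.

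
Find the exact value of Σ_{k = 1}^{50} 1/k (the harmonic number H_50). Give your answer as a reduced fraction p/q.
H_50 = 13943237577224054960759/3099044504245996706400

Direct summation: H_50 = 1 + 1/2 + ... + 1/50. The least common denominator is lcm(1, ..., 50) = 3099044504245996706400; over this denominator the numerator is 3099044504245996706400 + 1549522252122998353200 + 1033014834748665568800 + 774761126061499176600 + 619808900849199341280 + 516507417374332784400 + 442720643463713815200 + 387380563030749588300 + 344338278249555189600 + 309904450424599670640 + 281731318567817882400 + 258253708687166392200 + 238388038788153592800 + 221360321731856907600 + 206602966949733113760 + 193690281515374794150 + 182296735543882159200 + 172169139124777594800 + 163107605486631405600 + 154952225212299835320 + 147573547821237938400 + 140865659283908941200 + 134741065401999856800 + 129126854343583196100 + 123961780169839868256 + 119194019394076796400 + 114779426083185063200 + 110680160865928453800 + 106863603594689541600 + 103301483474866556880 + 99969177556322474400 + 96845140757687397075 + 93910439522605960800 + 91148367771941079600 + 88544128692742763040 + 86084569562388797400 + 83757959574216127200 + 81553802743315702800 + 79462679596051197600 + 77476112606149917660 + 75586451323073090400 + 73786773910618969200 + 72070802424325504800 + 70432829641954470600 + 68867655649911037920 + 67370532700999928400 + 65937117111616951200 + 64563427171791598050 + 63245806209101973600 + 61980890084919934128 = 13943237577224054960759, so H_50 = 13943237577224054960759/3099044504245996706400 (already in lowest terms) ≈ 4.49921. (The PNT-adjacent estimate ln(50) + γ ≈ 4.48924 matches within O(1/n).)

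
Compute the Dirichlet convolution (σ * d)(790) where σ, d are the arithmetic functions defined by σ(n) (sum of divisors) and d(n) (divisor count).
(σ * d)(790) = 3280

Divisors of 790: [1, 2, 5, 10, 79, 158, 395, 790]. For each d | 790:
  d = 1: σ(1) · d(790/1) = 1 · 8 = 8
  d = 2: σ(2) · d(790/2) = 3 · 4 = 12
  d = 5: σ(5) · d(790/5) = 6 · 4 = 24
  d = 10: σ(10) · d(790/10) = 18 · 2 = 36
  d = 79: σ(79) · d(790/79) = 80 · 4 = 320
  d = 158: σ(158) · d(790/158) = 240 · 2 = 480
  d = 395: σ(395) · d(790/395) = 480 · 2 = 960
  d = 790: σ(790) · d(790/790) = 1440 · 1 = 1440
Summing: (σ * d)(790) = 8 + 12 + 24 + 36 + 320 + 480 + 960 + 1440 = 3280.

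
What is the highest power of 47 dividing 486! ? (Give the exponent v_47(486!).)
v_47(486!) = 10

Legendre's formula: v_p(n!) = Σ_{k ≥ 1} ⌊n / p^k⌋. For p = 47, n = 486, the terms are:
  ⌊486/47^1⌋ = ⌊486/47⌋ = 10
(the next term ⌊486/47^2⌋ = 0, terminating the sum). Summing: v_47(486!) = 10 = 10.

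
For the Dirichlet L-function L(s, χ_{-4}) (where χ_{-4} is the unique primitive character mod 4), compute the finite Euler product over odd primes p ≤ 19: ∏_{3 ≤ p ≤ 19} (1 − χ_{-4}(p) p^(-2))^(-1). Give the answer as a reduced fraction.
∏ = 14933966047/16280616960

The odd primes p ≤ 19 are [3, 5, 7, 11, 13, 17, 19]. For each, χ(p) = 1 if p ≡ 1 mod 4, χ(p) = −1 if p ≡ 3 mod 4. Taking (1 − χ(p)/p^2)^(-1) = p^2/(p^2 − χ(p)): (1 − (-1)/3^2)^(-1) · (1 − (1)/5^2)^(-1) · (1 − (-1)/7^2)^(-1) · (1 − (-1)/11^2)^(-1) · (1 − (1)/13^2)^(-1) · (1 − (1)/17^2)^(-1) · (1 − (-1)/19^2)^(-1) = 14933966047/16280616960.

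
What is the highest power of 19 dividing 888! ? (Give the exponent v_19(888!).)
v_19(888!) = 48

Legendre's formula: v_p(n!) = Σ_{k ≥ 1} ⌊n / p^k⌋. For p = 19, n = 888, the terms are:
  ⌊888/19^1⌋ = ⌊888/19⌋ = 46
  ⌊888/19^2⌋ = ⌊888/361⌋ = 2
(the next term ⌊888/19^3⌋ = 0, terminating the sum). Summing: v_19(888!) = 46 + 2 = 48.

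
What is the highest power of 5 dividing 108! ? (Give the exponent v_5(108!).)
v_5(108!) = 25

Legendre's formula: v_p(n!) = Σ_{k ≥ 1} ⌊n / p^k⌋. For p = 5, n = 108, the terms are:
  ⌊108/5^1⌋ = ⌊108/5⌋ = 21
  ⌊108/5^2⌋ = ⌊108/25⌋ = 4
(the next term ⌊108/5^3⌋ = 0, terminating the sum). Summing: v_5(108!) = 21 + 4 = 25.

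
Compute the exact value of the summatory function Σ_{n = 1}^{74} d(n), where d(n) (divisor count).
Σ_{n ≤ 74} d(n) = 332

Compute d(n) for each 1 ≤ n ≤ 74: d(1) = 1, d(2) = 2, d(3) = 2, d(4) = 3, d(5) = 2, d(6) = 4, d(7) = 2, d(8) = 4, d(9) = 3, d(10) = 4, d(11) = 2, d(12) = 6, d(13) = 2, d(14) = 4, d(15) = 4, d(16) = 5, d(17) = 2, d(18) = 6, d(19) = 2, d(20) = 6, d(21) = 4, d(22) = 4, d(23) = 2, d(24) = 8, d(25) = 3, d(26) = 4, d(27) = 4, d(28) = 6, d(29) = 2, d(30) = 8, d(31) = 2, d(32) = 6, d(33) = 4, d(34) = 4, d(35) = 4, d(36) = 9, d(37) = 2, d(38) = 4, d(39) = 4, d(40) = 8, d(41) = 2, d(42) = 8, d(43) = 2, d(44) = 6, d(45) = 6, d(46) = 4, d(47) = 2, d(48) = 10, d(49) = 3, d(50) = 6, d(51) = 4, d(52) = 6, d(53) = 2, d(54) = 8, d(55) = 4, d(56) = 8, d(57) = 4, d(58) = 4, d(59) = 2, d(60) = 12, d(61) = 2, d(62) = 4, d(63) = 6, d(64) = 7, d(65) = 4, d(66) = 8, d(67) = 2, d(68) = 6, d(69) = 4, d(70) = 8, d(71) = 2, d(72) = 12, d(73) = 2, d(74) = 4. Summing all 74 values: 332. (Dirichlet's divisor formula: Σ_{n ≤ x} d(n) = x ln(x) + (2γ − 1) x + O(√x). For x = 74, the asymptotic estimate is ≈ 329.93.)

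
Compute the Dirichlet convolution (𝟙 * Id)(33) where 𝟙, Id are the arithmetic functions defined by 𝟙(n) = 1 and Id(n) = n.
(𝟙 * Id)(33) = 48

Divisors of 33: [1, 3, 11, 33]. For each d | 33:
  d = 1: 𝟙(1) · Id(33/1) = 1 · 33 = 33
  d = 3: 𝟙(3) · Id(33/3) = 1 · 11 = 11
  d = 11: 𝟙(11) · Id(33/11) = 1 · 3 = 3
  d = 33: 𝟙(33) · Id(33/33) = 1 · 1 = 1
Summing: (𝟙 * Id)(33) = 33 + 11 + 3 + 1 = 48.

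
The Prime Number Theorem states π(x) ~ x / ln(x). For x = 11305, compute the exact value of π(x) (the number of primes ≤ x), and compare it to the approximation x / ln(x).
π(11305) = 1366;  x/ln(x) ≈ 1211.29;  relative error ≈ 11.33%.

Directly count primes up to 11305: π(11305) = 1366. The PNT approximation gives 11305/ln(11305) ≈ 11305/9.33300 ≈ 1211.29. Relative error (π(x) − x/ln(x)) / π(x) ≈ 11.33%; the approximation is known to undercount slightly (Li(x) is a better estimate).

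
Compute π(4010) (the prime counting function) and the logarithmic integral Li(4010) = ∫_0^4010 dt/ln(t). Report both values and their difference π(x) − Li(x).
π(4010) = 553;  Li(4010) ≈ 566.57;  π(x) − Li(x) ≈ -13.57.

Direct count of primes ≤ 4010 gives π(4010) = 553. Numerical evaluation of the logarithmic integral gives Li(4010) ≈ 566.57. The difference π(x) − Li(x) ≈ -13.57 is typically negative for small/moderate x (Li(x) overestimates), though Littlewood's theorem shows this sign changes infinitely often.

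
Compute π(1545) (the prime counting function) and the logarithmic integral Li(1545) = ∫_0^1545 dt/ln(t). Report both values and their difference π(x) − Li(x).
π(1545) = 243;  Li(1545) ≈ 253.95;  π(x) − Li(x) ≈ -10.95.

Direct count of primes ≤ 1545 gives π(1545) = 243. Numerical evaluation of the logarithmic integral gives Li(1545) ≈ 253.95. The difference π(x) − Li(x) ≈ -10.95 is typically negative for small/moderate x (Li(x) overestimates), though Littlewood's theorem shows this sign changes infinitely often.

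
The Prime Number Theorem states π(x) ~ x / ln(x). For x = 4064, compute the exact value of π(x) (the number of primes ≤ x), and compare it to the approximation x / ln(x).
π(4064) = 560;  x/ln(x) ≈ 489.05;  relative error ≈ 12.67%.

Directly count primes up to 4064: π(4064) = 560. The PNT approximation gives 4064/ln(4064) ≈ 4064/8.30992 ≈ 489.05. Relative error (π(x) − x/ln(x)) / π(x) ≈ 12.67%; the approximation is known to undercount slightly (Li(x) is a better estimate).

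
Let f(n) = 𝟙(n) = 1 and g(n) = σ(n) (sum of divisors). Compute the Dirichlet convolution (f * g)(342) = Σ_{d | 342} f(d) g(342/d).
(𝟙 * σ)(342) = 1512

Divisors of 342: [1, 2, 3, 6, 9, 18, 19, 38, 57, 114, 171, 342]. For each d | 342:
  d = 1: 𝟙(1) · σ(342/1) = 1 · 780 = 780
  d = 2: 𝟙(2) · σ(342/2) = 1 · 260 = 260
  d = 3: 𝟙(3) · σ(342/3) = 1 · 240 = 240
  d = 6: 𝟙(6) · σ(342/6) = 1 · 80 = 80
  d = 9: 𝟙(9) · σ(342/9) = 1 · 60 = 60
  d = 18: 𝟙(18) · σ(342/18) = 1 · 20 = 20
  d = 19: 𝟙(19) · σ(342/19) = 1 · 39 = 39
  d = 38: 𝟙(38) · σ(342/38) = 1 · 13 = 13
  d = 57: 𝟙(57) · σ(342/57) = 1 · 12 = 12
  d = 114: 𝟙(114) · σ(342/114) = 1 · 4 = 4
  d = 171: 𝟙(171) · σ(342/171) = 1 · 3 = 3
  d = 342: 𝟙(342) · σ(342/342) = 1 · 1 = 1
Summing: (𝟙 * σ)(342) = 780 + 260 + 240 + 80 + 60 + 20 + 39 + 13 + 12 + 4 + 3 + 1 = 1512.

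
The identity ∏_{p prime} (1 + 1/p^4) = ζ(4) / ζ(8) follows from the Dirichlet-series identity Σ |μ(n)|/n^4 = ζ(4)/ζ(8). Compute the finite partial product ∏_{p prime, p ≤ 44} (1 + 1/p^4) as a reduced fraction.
∏ = 9797980044774469102330603903164632306176249714317508104704/9089648120265456627180951239843248289566061362769110535625

The primes p ≤ 44 are [2, 3, 5, 7, 11, 13, 17, 19, 23, 29, 31, 37, 41, 43]. For each, (1 + 1/p^4) = (p^4 + 1)/p^4. Multiplying these fractions over p ∈ [2, 3, 5, 7, 11, 13, 17, 19, 23, 29, 31, 37, 41, 43] gives 9797980044774469102330603903164632306176249714317508104704/9089648120265456627180951239843248289566061362769110535625. (In the limit P → ∞ this tends to ζ(4)/ζ(8).)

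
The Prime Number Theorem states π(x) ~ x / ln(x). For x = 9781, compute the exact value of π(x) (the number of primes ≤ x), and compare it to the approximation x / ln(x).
π(9781) = 1206;  x/ln(x) ≈ 1064.52;  relative error ≈ 11.73%.

Directly count primes up to 9781: π(9781) = 1206. The PNT approximation gives 9781/ln(9781) ≈ 9781/9.18820 ≈ 1064.52. Relative error (π(x) − x/ln(x)) / π(x) ≈ 11.73%; the approximation is known to undercount slightly (Li(x) is a better estimate).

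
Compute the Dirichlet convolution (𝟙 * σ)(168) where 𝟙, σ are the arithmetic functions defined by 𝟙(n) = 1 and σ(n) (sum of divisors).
(𝟙 * σ)(168) = 1170

Divisors of 168: [1, 2, 3, 4, 6, 7, 8, 12, 14, 21, 24, 28, 42, 56, 84, 168]. For each d | 168:
  d = 1: 𝟙(1) · σ(168/1) = 1 · 480 = 480
  d = 2: 𝟙(2) · σ(168/2) = 1 · 224 = 224
  d = 3: 𝟙(3) · σ(168/3) = 1 · 120 = 120
  d = 4: 𝟙(4) · σ(168/4) = 1 · 96 = 96
  d = 6: 𝟙(6) · σ(168/6) = 1 · 56 = 56
  d = 7: 𝟙(7) · σ(168/7) = 1 · 60 = 60
  d = 8: 𝟙(8) · σ(168/8) = 1 · 32 = 32
  d = 12: 𝟙(12) · σ(168/12) = 1 · 24 = 24
  d = 14: 𝟙(14) · σ(168/14) = 1 · 28 = 28
  d = 21: 𝟙(21) · σ(168/21) = 1 · 15 = 15
  d = 24: 𝟙(24) · σ(168/24) = 1 · 8 = 8
  d = 28: 𝟙(28) · σ(168/28) = 1 · 12 = 12
  d = 42: 𝟙(42) · σ(168/42) = 1 · 7 = 7
  d = 56: 𝟙(56) · σ(168/56) = 1 · 4 = 4
  d = 84: 𝟙(84) · σ(168/84) = 1 · 3 = 3
  d = 168: 𝟙(168) · σ(168/168) = 1 · 1 = 1
Summing: (𝟙 * σ)(168) = 480 + 224 + 120 + 96 + 56 + 60 + 32 + 24 + 28 + 15 + 8 + 12 + 7 + 4 + 3 + 1 = 1170.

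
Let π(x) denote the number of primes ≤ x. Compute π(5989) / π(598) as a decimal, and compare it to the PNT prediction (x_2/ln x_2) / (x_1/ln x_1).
π(5989)/π(598) = 783/108 ≈ 7.2500;  PNT prediction ≈ 7.3620.

π(598) = 108 and π(5989) = 783, so π(5989)/π(598) ≈ 7.2500. The PNT-predicted ratio is (5989/ln(5989)) / (598/ln(598)) ≈ 7.3620. The two agree to within a few percent, as expected.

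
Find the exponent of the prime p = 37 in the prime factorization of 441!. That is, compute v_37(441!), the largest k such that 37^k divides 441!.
v_37(441!) = 11

Legendre's formula: v_p(n!) = Σ_{k ≥ 1} ⌊n / p^k⌋. For p = 37, n = 441, the terms are:
  ⌊441/37^1⌋ = ⌊441/37⌋ = 11
(the next term ⌊441/37^2⌋ = 0, terminating the sum). Summing: v_37(441!) = 11 = 11.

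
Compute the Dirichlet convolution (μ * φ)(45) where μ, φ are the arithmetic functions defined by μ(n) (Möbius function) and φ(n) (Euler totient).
(μ * φ)(45) = 12

Divisors of 45: [1, 3, 5, 9, 15, 45]. For each d | 45:
  d = 1: μ(1) · φ(45/1) = 1 · 24 = 24
  d = 3: μ(3) · φ(45/3) = -1 · 8 = -8
  d = 5: μ(5) · φ(45/5) = -1 · 6 = -6
  d = 9: μ(9) · φ(45/9) = 0 · 4 = 0
  d = 15: μ(15) · φ(45/15) = 1 · 2 = 2
  d = 45: μ(45) · φ(45/45) = 0 · 1 = 0
Summing: (μ * φ)(45) = 24 + -8 + -6 + 0 + 2 + 0 = 12.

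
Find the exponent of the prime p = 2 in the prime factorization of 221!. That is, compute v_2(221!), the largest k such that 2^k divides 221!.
v_2(221!) = 215

Legendre's formula: v_p(n!) = Σ_{k ≥ 1} ⌊n / p^k⌋. For p = 2, n = 221, the terms are:
  ⌊221/2^1⌋ = ⌊221/2⌋ = 110
  ⌊221/2^2⌋ = ⌊221/4⌋ = 55
  ⌊221/2^3⌋ = ⌊221/8⌋ = 27
  ⌊221/2^4⌋ = ⌊221/16⌋ = 13
  ⌊221/2^5⌋ = ⌊221/32⌋ = 6
  ⌊221/2^6⌋ = ⌊221/64⌋ = 3
  ⌊221/2^7⌋ = ⌊221/128⌋ = 1
(the next term ⌊221/2^8⌋ = 0, terminating the sum). Summing: v_2(221!) = 110 + 55 + 27 + 13 + 6 + 3 + 1 = 215.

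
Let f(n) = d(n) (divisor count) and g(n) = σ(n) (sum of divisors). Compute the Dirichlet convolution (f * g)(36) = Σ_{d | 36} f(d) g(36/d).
(d * σ)(36) = 384

Divisors of 36: [1, 2, 3, 4, 6, 9, 12, 18, 36]. For each d | 36:
  d = 1: d(1) · σ(36/1) = 1 · 91 = 91
  d = 2: d(2) · σ(36/2) = 2 · 39 = 78
  d = 3: d(3) · σ(36/3) = 2 · 28 = 56
  d = 4: d(4) · σ(36/4) = 3 · 13 = 39
  d = 6: d(6) · σ(36/6) = 4 · 12 = 48
  d = 9: d(9) · σ(36/9) = 3 · 7 = 21
  d = 12: d(12) · σ(36/12) = 6 · 4 = 24
  d = 18: d(18) · σ(36/18) = 6 · 3 = 18
  d = 36: d(36) · σ(36/36) = 9 · 1 = 9
Summing: (d * σ)(36) = 91 + 78 + 56 + 39 + 48 + 21 + 24 + 18 + 9 = 384.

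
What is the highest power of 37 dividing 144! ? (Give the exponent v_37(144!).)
v_37(144!) = 3

Legendre's formula: v_p(n!) = Σ_{k ≥ 1} ⌊n / p^k⌋. For p = 37, n = 144, the terms are:
  ⌊144/37^1⌋ = ⌊144/37⌋ = 3
(the next term ⌊144/37^2⌋ = 0, terminating the sum). Summing: v_37(144!) = 3 = 3.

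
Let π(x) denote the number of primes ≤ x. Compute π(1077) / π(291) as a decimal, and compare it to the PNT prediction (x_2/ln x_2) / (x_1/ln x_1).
π(1077)/π(291) = 180/61 ≈ 2.9508;  PNT prediction ≈ 3.0074.

π(291) = 61 and π(1077) = 180, so π(1077)/π(291) ≈ 2.9508. The PNT-predicted ratio is (1077/ln(1077)) / (291/ln(291)) ≈ 3.0074. The two agree to within a few percent, as expected.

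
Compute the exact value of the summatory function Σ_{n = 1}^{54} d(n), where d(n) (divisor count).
Σ_{n ≤ 54} d(n) = 227

Compute d(n) for each 1 ≤ n ≤ 54: d(1) = 1, d(2) = 2, d(3) = 2, d(4) = 3, d(5) = 2, d(6) = 4, d(7) = 2, d(8) = 4, d(9) = 3, d(10) = 4, d(11) = 2, d(12) = 6, d(13) = 2, d(14) = 4, d(15) = 4, d(16) = 5, d(17) = 2, d(18) = 6, d(19) = 2, d(20) = 6, d(21) = 4, d(22) = 4, d(23) = 2, d(24) = 8, d(25) = 3, d(26) = 4, d(27) = 4, d(28) = 6, d(29) = 2, d(30) = 8, d(31) = 2, d(32) = 6, d(33) = 4, d(34) = 4, d(35) = 4, d(36) = 9, d(37) = 2, d(38) = 4, d(39) = 4, d(40) = 8, d(41) = 2, d(42) = 8, d(43) = 2, d(44) = 6, d(45) = 6, d(46) = 4, d(47) = 2, d(48) = 10, d(49) = 3, d(50) = 6, d(51) = 4, d(52) = 6, d(53) = 2, d(54) = 8. Summing all 54 values: 227. (Dirichlet's divisor formula: Σ_{n ≤ x} d(n) = x ln(x) + (2γ − 1) x + O(√x). For x = 54, the asymptotic estimate is ≈ 223.74.)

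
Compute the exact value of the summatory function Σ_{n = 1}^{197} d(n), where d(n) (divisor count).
Σ_{n ≤ 197} d(n) = 1072

Compute d(n) for each 1 ≤ n ≤ 197: d(1) = 1, d(2) = 2, d(3) = 2, d(4) = 3, d(5) = 2, d(6) = 4, d(7) = 2, d(8) = 4, d(9) = 3, d(10) = 4, d(11) = 2, d(12) = 6, d(13) = 2, d(14) = 4, d(15) = 4, d(16) = 5, d(17) = 2, d(18) = 6, d(19) = 2, d(20) = 6, d(21) = 4, d(22) = 4, d(23) = 2, d(24) = 8, d(25) = 3, d(26) = 4, d(27) = 4, d(28) = 6, d(29) = 2, d(30) = 8, d(31) = 2, d(32) = 6, d(33) = 4, d(34) = 4, d(35) = 4, d(36) = 9, d(37) = 2, d(38) = 4, d(39) = 4, d(40) = 8, d(41) = 2, d(42) = 8, d(43) = 2, d(44) = 6, d(45) = 6, d(46) = 4, d(47) = 2, d(48) = 10, d(49) = 3, d(50) = 6, d(51) = 4, d(52) = 6, d(53) = 2, d(54) = 8, d(55) = 4, d(56) = 8, d(57) = 4, d(58) = 4, d(59) = 2, d(60) = 12, d(61) = 2, d(62) = 4, d(63) = 6, d(64) = 7, d(65) = 4, d(66) = 8, d(67) = 2, d(68) = 6, d(69) = 4, d(70) = 8, d(71) = 2, d(72) = 12, d(73) = 2, d(74) = 4, d(75) = 6, d(76) = 6, d(77) = 4, d(78) = 8, d(79) = 2, d(80) = 10, d(81) = 5, d(82) = 4, d(83) = 2, d(84) = 12, d(85) = 4, d(86) = 4, d(87) = 4, d(88) = 8, d(89) = 2, d(90) = 12, d(91) = 4, d(92) = 6, d(93) = 4, d(94) = 4, d(95) = 4, d(96) = 12, d(97) = 2, d(98) = 6, d(99) = 6, d(100) = 9, d(101) = 2, d(102) = 8, d(103) = 2, d(104) = 8, d(105) = 8, d(106) = 4, d(107) = 2, d(108) = 12, d(109) = 2, d(110) = 8, d(111) = 4, d(112) = 10, d(113) = 2, d(114) = 8, d(115) = 4, d(116) = 6, d(117) = 6, d(118) = 4, d(119) = 4, d(120) = 16, d(121) = 3, d(122) = 4, d(123) = 4, d(124) = 6, d(125) = 4, d(126) = 12, d(127) = 2, d(128) = 8, d(129) = 4, d(130) = 8, d(131) = 2, d(132) = 12, d(133) = 4, d(134) = 4, d(135) = 8, d(136) = 8, d(137) = 2, d(138) = 8, d(139) = 2, d(140) = 12, d(141) = 4, d(142) = 4, d(143) = 4, d(144) = 15, d(145) = 4, d(146) = 4, d(147) = 6, d(148) = 6, d(149) = 2, d(150) = 12, d(151) = 2, d(152) = 8, d(153) = 6, d(154) = 8, d(155) = 4, d(156) = 12, d(157) = 2, d(158) = 4, d(159) = 4, d(160) = 12, d(161) = 4, d(162) = 10, d(163) = 2, d(164) = 6, d(165) = 8, d(166) = 4, d(167) = 2, d(168) = 16, d(169) = 3, d(170) = 8, d(171) = 6, d(172) = 6, d(173) = 2, d(174) = 8, d(175) = 6, d(176) = 10, d(177) = 4, d(178) = 4, d(179) = 2, d(180) = 18, d(181) = 2, d(182) = 8, d(183) = 4, d(184) = 8, d(185) = 4, d(186) = 8, d(187) = 4, d(188) = 6, d(189) = 8, d(190) = 8, d(191) = 2, d(192) = 14, d(193) = 2, d(194) = 4, d(195) = 8, d(196) = 9, d(197) = 2. Summing all 197 values: 1072. (Dirichlet's divisor formula: Σ_{n ≤ x} d(n) = x ln(x) + (2γ − 1) x + O(√x). For x = 197, the asymptotic estimate is ≈ 1071.21.)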